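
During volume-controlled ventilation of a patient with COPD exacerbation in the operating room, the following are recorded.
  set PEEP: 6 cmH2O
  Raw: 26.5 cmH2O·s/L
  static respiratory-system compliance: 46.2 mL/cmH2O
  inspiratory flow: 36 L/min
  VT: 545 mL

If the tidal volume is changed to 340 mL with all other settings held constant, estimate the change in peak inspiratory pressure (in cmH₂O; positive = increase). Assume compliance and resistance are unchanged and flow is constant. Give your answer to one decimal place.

-4.4

PIP = Vt/C + R·V̇ + PEEP (constant-flow equation of motion).
Only the elastic term changes: ΔPIP = ΔVt / C = (340 − 545) / 46.2 = -4.437 cmH2O.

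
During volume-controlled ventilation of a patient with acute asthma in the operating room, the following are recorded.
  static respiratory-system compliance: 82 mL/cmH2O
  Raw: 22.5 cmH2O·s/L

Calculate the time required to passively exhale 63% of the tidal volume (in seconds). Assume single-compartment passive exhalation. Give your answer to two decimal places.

1.83

τ = R × C = 22.5 × 82 mL/cmH2O = 22.5 × 0.082 L/cmH2O = 1.845 s.
Exhaled fraction f = 1 − e^(−t/τ) → t = −τ·ln(1 − f) = −1.845·ln(0.37) = 1.834 s.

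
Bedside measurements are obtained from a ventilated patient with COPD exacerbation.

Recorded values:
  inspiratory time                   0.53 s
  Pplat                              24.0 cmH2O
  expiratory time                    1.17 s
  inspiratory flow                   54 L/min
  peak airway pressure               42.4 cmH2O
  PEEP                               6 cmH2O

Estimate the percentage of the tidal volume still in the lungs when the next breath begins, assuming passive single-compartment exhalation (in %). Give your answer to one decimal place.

Flow: 54 L/min ÷ 60 = 0.9 L/s.
Vt = flow × Ti = 0.9 L/s × 0.53 s × 1000 mL/L = 477.0 mL.
R = (PIP − Pplat)/V̇ = (42.4 − 24.0) / 0.9 = 18.4/0.9 = 20.444 cmH2O·s/L.
C = Vt/(Pplat − PEEP) = 477.0 / (24.0 − 6) = 477.0/18.0 = 26.5 mL/cmH2O.
τ = R × C = 20.444 × 0.0265 L/cmH2O = 0.5418 s.
Fraction remaining at end-expiration = e^(−Te/τ) = e^(−1.17/0.5418) = 0.1154 → 11.54%.

11.5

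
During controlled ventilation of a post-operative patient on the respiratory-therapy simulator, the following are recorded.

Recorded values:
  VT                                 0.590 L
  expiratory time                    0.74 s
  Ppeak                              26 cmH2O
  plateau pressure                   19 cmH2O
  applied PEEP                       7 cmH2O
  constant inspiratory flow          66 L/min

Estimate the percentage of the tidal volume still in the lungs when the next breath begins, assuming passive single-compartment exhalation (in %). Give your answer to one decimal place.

Flow: 66 L/min ÷ 60 = 1.1 L/s.
R = (PIP − Pplat)/V̇ = (26 − 19) / 1.1 = 7.0/1.1 = 6.364 cmH2O·s/L.
C = Vt/(Pplat − PEEP) = 590.0 / (19 − 7) = 590.0/12.0 = 49.167 mL/cmH2O.
τ = R × C = 6.364 × 0.04917 L/cmH2O = 0.3129 s.
Fraction remaining at end-expiration = e^(−Te/τ) = e^(−0.74/0.3129) = 0.09395 → 9.395%.

9.4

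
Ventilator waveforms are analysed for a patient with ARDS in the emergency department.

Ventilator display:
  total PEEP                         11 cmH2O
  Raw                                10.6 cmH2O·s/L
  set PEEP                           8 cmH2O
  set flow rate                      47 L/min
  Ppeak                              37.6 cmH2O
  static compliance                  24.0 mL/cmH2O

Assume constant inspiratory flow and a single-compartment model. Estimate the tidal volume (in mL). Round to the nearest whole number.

Flow: 47 L/min ÷ 60 = 0.7833 L/s.
Total PEEP = 11 cmH2O (set 8 + intrinsic 3); this is the baseline alveolar pressure.
Equation of motion (constant flow): PIP = Vt/C + R·V̇ + PEEP.
Vt/C = PIP − R·V̇ − PEEP = 37.6 − 8.303 − 11 = 18.297 cmH2O.
Vt = C × 18.297 = 24.0 × 18.297 = 439.13 mL.

439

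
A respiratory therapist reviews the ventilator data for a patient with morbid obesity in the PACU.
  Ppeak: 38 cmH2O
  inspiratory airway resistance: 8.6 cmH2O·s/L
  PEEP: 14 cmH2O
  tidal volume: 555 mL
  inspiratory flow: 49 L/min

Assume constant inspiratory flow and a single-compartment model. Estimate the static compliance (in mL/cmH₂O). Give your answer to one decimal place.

32.7

Flow: 49 L/min ÷ 60 = 0.8167 L/s.
Equation of motion (constant flow): PIP = Vt/C + R·V̇ + PEEP.
Vt/C = PIP − R·V̇ − PEEP = 38 − 8.6×0.8167 − 14 = 38 − 7.024 − 14 = 16.976 cmH2O.
C = Vt / 16.976 = 555 / 16.976 = 32.693 mL/cmH2O.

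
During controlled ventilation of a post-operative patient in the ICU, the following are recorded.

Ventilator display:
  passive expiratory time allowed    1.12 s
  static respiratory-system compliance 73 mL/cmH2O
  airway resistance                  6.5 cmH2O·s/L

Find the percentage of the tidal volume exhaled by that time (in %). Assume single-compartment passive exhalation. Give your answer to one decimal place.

τ = R × C = 6.5 × 73 mL/cmH2O = 6.5 × 0.073 L/cmH2O = 0.4745 s.
Passive exhalation: V(t)/V₀ = e^(−t/τ) = e^(−1.12/0.4745) = 0.09438.
Fraction exhaled = 1 − 0.09438 = 0.9056 → 90.56%.

90.6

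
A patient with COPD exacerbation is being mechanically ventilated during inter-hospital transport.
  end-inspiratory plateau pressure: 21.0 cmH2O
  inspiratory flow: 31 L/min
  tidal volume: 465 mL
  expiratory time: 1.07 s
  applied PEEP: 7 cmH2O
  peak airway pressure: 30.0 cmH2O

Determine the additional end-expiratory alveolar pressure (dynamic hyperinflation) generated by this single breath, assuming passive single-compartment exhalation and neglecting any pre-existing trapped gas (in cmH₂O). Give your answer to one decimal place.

2.2

Flow: 31 L/min ÷ 60 = 0.5167 L/s.
R = (PIP − Pplat)/V̇ = (30.0 − 21.0) / 0.5167 = 9.0/0.5167 = 17.418 cmH2O·s/L.
C = Vt/(Pplat − PEEP) = 465.0 / (21.0 − 7) = 465.0/14.0 = 33.214 mL/cmH2O.
τ = R × C = 17.418 × 0.03321 L/cmH2O = 0.5785 s.
Fraction remaining = e^(−Te/τ) = e^(−1.07/0.5785) = 0.1573; trapped volume = 465.0 × 0.1573 = 73.145 mL.
Additional alveolar pressure from trapping ≈ V_trapped / C = 73.145 / 33.214 = 2.202 cmH2O.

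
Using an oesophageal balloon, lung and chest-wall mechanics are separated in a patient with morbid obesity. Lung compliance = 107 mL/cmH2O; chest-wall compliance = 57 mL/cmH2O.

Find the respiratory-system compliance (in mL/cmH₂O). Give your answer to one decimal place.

Lung and chest wall are elastances in series: 1/Crs = 1/CL + 1/Ccw.
1/Crs = 1/107 + 1/57 = 0.02689.
Crs = 37.189 mL/cmH2O.

37.2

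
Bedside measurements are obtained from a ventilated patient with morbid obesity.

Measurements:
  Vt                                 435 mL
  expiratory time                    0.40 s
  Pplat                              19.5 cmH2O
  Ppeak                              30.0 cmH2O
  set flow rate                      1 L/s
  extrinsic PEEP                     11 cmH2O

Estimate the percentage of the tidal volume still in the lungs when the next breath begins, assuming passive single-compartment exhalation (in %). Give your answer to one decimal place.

47.5

R = (PIP − Pplat)/V̇ = (30.0 − 19.5) / 1 = 10.5/1 = 10.5 cmH2O·s/L.
C = Vt/(Pplat − PEEP) = 435.0 / (19.5 − 11) = 435.0/8.5 = 51.176 mL/cmH2O.
τ = R × C = 10.5 × 0.05118 L/cmH2O = 0.5374 s.
Fraction remaining at end-expiration = e^(−Te/τ) = e^(−0.40/0.5374) = 0.4751 → 47.51%.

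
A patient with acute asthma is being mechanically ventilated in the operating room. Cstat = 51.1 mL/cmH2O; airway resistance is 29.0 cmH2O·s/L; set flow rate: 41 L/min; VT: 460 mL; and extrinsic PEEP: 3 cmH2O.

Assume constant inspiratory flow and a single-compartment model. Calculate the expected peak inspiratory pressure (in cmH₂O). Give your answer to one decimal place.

31.8

Flow: 41 L/min ÷ 60 = 0.6833 L/s.
Equation of motion (constant flow): PIP = Vt/C + R·V̇ + PEEP.
PIP = 460/51.1 + 29.0×0.6833 + 3 = 9.002 + 19.816 + 3 = 31.818 cmH2O.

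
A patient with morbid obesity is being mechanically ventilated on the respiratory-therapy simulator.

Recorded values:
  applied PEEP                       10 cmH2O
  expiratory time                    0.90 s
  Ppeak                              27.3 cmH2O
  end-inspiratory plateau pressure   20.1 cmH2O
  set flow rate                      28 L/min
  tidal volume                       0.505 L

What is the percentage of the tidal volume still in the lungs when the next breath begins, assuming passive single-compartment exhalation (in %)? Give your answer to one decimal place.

Flow: 28 L/min ÷ 60 = 0.4667 L/s.
R = (PIP − Pplat)/V̇ = (27.3 − 20.1) / 0.4667 = 7.2/0.4667 = 15.427 cmH2O·s/L.
C = Vt/(Pplat − PEEP) = 505.0 / (20.1 − 10) = 505.0/10.1 = 50.0 mL/cmH2O.
τ = R × C = 15.427 × 0.05 L/cmH2O = 0.7714 s.
Fraction remaining at end-expiration = e^(−Te/τ) = e^(−0.90/0.7714) = 0.3114 → 31.14%.

31.1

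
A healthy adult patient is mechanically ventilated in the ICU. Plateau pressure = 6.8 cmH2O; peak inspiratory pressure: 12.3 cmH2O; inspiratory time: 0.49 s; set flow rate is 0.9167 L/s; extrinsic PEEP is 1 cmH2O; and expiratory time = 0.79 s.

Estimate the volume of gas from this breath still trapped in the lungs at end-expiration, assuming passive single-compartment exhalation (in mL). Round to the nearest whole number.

Vt = flow × Ti = 0.9167 L/s × 0.49 s × 1000 mL/L = 449.18 mL.
R = (PIP − Pplat)/V̇ = (12.3 − 6.8) / 0.9167 = 5.5/0.9167 = 6.0 cmH2O·s/L.
C = Vt/(Pplat − PEEP) = 449.18 / (6.8 − 1) = 449.18/5.8 = 77.445 mL/cmH2O.
τ = R × C = 6.0 × 0.07745 L/cmH2O = 0.4647 s.
Fraction remaining = e^(−Te/τ) = e^(−0.79/0.4647) = 0.1827.
Trapped volume = 449.18 × 0.1827 = 82.065 mL.

82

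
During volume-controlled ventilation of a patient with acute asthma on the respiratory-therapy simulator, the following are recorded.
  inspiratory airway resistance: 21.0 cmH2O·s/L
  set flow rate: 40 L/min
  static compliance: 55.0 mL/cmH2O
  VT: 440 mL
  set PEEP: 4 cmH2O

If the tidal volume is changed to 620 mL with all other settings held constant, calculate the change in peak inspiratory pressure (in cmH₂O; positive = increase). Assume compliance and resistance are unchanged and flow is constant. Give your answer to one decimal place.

PIP = Vt/C + R·V̇ + PEEP (constant-flow equation of motion).
Only the elastic term changes: ΔPIP = ΔVt / C = (620 − 440) / 55.0 = 3.273 cmH2O.

3.3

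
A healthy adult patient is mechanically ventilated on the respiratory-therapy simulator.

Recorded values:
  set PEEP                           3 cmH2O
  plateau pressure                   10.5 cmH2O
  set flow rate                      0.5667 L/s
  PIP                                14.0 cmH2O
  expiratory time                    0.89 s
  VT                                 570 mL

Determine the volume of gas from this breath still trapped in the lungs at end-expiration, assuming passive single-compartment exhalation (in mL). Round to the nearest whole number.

86

R = (PIP − Pplat)/V̇ = (14.0 − 10.5) / 0.5667 = 3.5/0.5667 = 6.176 cmH2O·s/L.
C = Vt/(Pplat − PEEP) = 570.0 / (10.5 − 3) = 570.0/7.5 = 76.0 mL/cmH2O.
τ = R × C = 6.176 × 0.076 L/cmH2O = 0.4694 s.
Fraction remaining = e^(−Te/τ) = e^(−0.89/0.4694) = 0.1502.
Trapped volume = 570.0 × 0.1502 = 85.614 mL.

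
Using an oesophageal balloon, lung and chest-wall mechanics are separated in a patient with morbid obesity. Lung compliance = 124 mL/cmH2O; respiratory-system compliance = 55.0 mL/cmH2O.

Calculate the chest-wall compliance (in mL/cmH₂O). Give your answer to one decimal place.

98.8

1/Ccw = 1/Crs − 1/CL.
1/Ccw = 1/55.0 − 1/124 = 0.01012.
Ccw = 98.814 mL/cmH2O.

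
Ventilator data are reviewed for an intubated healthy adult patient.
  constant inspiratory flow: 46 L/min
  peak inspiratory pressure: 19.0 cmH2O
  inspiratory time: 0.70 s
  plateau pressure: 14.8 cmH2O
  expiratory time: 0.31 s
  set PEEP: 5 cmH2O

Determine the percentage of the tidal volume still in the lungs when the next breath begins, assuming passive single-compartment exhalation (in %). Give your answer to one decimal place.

Flow: 46 L/min ÷ 60 = 0.7667 L/s.
Vt = flow × Ti = 0.7667 L/s × 0.70 s × 1000 mL/L = 536.69 mL.
R = (PIP − Pplat)/V̇ = (19.0 − 14.8) / 0.7667 = 4.2/0.7667 = 5.478 cmH2O·s/L.
C = Vt/(Pplat − PEEP) = 536.69 / (14.8 − 5) = 536.69/9.8 = 54.764 mL/cmH2O.
τ = R × C = 5.478 × 0.05476 L/cmH2O = 0.3 s.
Fraction remaining at end-expiration = e^(−Te/τ) = e^(−0.31/0.3) = 0.3558 → 35.58%.

35.6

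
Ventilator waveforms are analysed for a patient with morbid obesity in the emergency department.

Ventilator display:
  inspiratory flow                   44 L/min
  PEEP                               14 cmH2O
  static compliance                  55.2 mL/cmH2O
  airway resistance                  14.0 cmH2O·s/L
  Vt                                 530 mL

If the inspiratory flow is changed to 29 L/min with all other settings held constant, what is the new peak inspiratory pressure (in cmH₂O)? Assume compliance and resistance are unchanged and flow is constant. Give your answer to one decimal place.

Flow: 44 L/min ÷ 60 = 0.7333 L/s.
New flow: 29 L/min ÷ 60 = 0.4833 L/s.
PIP = Vt/C + R·V̇ + PEEP (constant-flow equation of motion).
Only the resistive term changes: ΔPIP = R × ΔV̇ = 14.0 × (0.4833 − 0.7333) = 14.0 × -0.25 = -3.5 cmH2O.
Original PIP = 530/55.2 + 14.0×0.7333 + 14 = 33.868 cmH2O; new PIP = 33.868 + (-3.5) = 30.368 cmH2O.

30.4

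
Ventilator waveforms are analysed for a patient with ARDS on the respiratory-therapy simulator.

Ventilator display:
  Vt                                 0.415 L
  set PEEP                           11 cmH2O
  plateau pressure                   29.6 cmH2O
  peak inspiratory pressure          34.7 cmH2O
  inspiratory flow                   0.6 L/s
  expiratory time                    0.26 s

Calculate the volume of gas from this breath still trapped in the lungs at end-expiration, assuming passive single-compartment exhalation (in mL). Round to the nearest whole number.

R = (PIP − Pplat)/V̇ = (34.7 − 29.6) / 0.6 = 5.1/0.6 = 8.5 cmH2O·s/L.
C = Vt/(Pplat − PEEP) = 415.0 / (29.6 − 11) = 415.0/18.6 = 22.312 mL/cmH2O.
τ = R × C = 8.5 × 0.02231 L/cmH2O = 0.1896 s.
Fraction remaining = e^(−Te/τ) = e^(−0.26/0.1896) = 0.2538.
Trapped volume = 415.0 × 0.2538 = 105.33 mL.

105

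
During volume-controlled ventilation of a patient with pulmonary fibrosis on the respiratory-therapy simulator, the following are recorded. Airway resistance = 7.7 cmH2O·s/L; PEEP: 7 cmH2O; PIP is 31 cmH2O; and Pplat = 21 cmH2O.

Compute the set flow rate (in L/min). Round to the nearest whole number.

flow = (PIP − Pplat) / Raw = (31 − 21) / 7.7 = 1.299 L/s × 60 = 77.94 L/min.

78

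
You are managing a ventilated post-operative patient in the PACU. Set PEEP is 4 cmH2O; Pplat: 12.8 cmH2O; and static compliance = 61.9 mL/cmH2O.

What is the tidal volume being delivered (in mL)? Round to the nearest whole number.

Vt = Cstat × (Pplat − PEEP) = 61.9 × (12.8 − 4) = 61.9 × 8.8 = 544.72 mL.

545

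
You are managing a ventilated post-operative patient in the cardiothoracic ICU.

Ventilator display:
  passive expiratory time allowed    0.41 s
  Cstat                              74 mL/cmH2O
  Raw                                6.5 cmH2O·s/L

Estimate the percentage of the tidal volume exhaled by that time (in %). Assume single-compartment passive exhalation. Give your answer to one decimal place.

57.4

τ = R × C = 6.5 × 74 mL/cmH2O = 6.5 × 0.074 L/cmH2O = 0.481 s.
Passive exhalation: V(t)/V₀ = e^(−t/τ) = e^(−0.41/0.481) = 0.4264.
Fraction exhaled = 1 − 0.4264 = 0.5736 → 57.36%.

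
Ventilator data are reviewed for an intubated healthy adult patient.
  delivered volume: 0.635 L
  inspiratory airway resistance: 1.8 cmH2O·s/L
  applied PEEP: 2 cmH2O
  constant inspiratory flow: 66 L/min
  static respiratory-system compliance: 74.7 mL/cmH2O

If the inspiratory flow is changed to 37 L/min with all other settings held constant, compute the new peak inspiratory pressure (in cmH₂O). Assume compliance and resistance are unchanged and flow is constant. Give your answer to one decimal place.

11.6

Flow: 66 L/min ÷ 60 = 1.1 L/s.
New flow: 37 L/min ÷ 60 = 0.6167 L/s.
PIP = Vt/C + R·V̇ + PEEP (constant-flow equation of motion).
Only the resistive term changes: ΔPIP = R × ΔV̇ = 1.8 × (0.6167 − 1.1) = 1.8 × -0.4833 = -0.8699 cmH2O.
Original PIP = 635/74.7 + 1.8×1.1 + 2 = 12.481 cmH2O; new PIP = 12.481 + (-0.8699) = 11.611 cmH2O.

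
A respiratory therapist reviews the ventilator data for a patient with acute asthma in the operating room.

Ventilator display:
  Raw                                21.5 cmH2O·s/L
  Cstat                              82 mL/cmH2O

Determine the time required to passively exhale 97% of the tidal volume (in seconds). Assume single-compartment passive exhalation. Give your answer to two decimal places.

6.18

τ = R × C = 21.5 × 82 mL/cmH2O = 21.5 × 0.082 L/cmH2O = 1.763 s.
Exhaled fraction f = 1 − e^(−t/τ) → t = −τ·ln(1 − f) = −1.763·ln(0.03) = 6.182 s.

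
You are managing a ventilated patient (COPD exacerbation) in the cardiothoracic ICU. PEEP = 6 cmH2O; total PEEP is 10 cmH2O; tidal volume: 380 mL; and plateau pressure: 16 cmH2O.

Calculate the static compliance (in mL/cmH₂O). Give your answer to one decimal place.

End-expiratory occlusion gives total PEEP = 10 cmH2O (intrinsic PEEP = 10 − 6 = 4). Use total PEEP for the elastic gradient.
Cstat = Vt / (Pplat − PEEPtotal) = 380 / (16 − 10) = 380 / 6.0 = 63.333 mL/cmH2O.

63.3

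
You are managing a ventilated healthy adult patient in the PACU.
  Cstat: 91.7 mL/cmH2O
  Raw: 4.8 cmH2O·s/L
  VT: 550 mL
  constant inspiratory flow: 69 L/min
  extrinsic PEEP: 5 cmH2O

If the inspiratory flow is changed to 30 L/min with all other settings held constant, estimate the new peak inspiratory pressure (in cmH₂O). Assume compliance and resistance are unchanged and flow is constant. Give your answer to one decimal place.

Flow: 69 L/min ÷ 60 = 1.15 L/s.
New flow: 30 L/min ÷ 60 = 0.5 L/s.
PIP = Vt/C + R·V̇ + PEEP (constant-flow equation of motion).
Only the resistive term changes: ΔPIP = R × ΔV̇ = 4.8 × (0.5 − 1.15) = 4.8 × -0.65 = -3.12 cmH2O.
Original PIP = 550/91.7 + 4.8×1.15 + 5 = 16.518 cmH2O; new PIP = 16.518 + (-3.12) = 13.398 cmH2O.

13.4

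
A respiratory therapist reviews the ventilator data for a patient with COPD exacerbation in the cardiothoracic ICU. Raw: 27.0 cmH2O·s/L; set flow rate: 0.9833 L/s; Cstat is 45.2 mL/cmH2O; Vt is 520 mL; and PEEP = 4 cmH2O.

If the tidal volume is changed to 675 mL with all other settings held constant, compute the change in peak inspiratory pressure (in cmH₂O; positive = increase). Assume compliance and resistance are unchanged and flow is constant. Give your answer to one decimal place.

3.4

PIP = Vt/C + R·V̇ + PEEP (constant-flow equation of motion).
Only the elastic term changes: ΔPIP = ΔVt / C = (675 − 520) / 45.2 = 3.429 cmH2O.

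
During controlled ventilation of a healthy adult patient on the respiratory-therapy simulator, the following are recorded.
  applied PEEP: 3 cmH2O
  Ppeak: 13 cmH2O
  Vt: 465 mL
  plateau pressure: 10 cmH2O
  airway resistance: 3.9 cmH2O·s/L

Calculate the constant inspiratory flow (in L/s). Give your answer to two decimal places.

0.77

flow = (PIP − Pplat) / Raw = 3.0 / 3.9 = 0.7692 L/s.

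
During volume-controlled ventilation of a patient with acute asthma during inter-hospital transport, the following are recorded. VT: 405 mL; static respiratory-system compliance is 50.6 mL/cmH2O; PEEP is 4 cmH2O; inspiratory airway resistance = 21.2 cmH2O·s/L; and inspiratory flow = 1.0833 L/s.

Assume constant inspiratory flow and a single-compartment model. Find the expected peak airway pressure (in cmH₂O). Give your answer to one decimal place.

Equation of motion (constant flow): PIP = Vt/C + R·V̇ + PEEP.
PIP = 405/50.6 + 21.2×1.0833 + 4 = 8.004 + 22.966 + 4 = 34.97 cmH2O.

35.0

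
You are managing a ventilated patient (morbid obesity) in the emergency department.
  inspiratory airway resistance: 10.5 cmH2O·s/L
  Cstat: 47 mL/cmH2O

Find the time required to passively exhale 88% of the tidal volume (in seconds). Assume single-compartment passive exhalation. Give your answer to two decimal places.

τ = R × C = 10.5 × 47 mL/cmH2O = 10.5 × 0.047 L/cmH2O = 0.4935 s.
Exhaled fraction f = 1 − e^(−t/τ) → t = −τ·ln(1 − f) = −0.4935·ln(0.12) = 1.046 s.

1.05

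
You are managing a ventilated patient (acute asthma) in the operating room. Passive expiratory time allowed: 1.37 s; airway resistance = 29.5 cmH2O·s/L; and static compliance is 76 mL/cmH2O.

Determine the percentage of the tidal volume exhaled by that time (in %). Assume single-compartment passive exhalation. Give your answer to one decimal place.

45.7

τ = R × C = 29.5 × 76 mL/cmH2O = 29.5 × 0.076 L/cmH2O = 2.242 s.
Passive exhalation: V(t)/V₀ = e^(−t/τ) = e^(−1.37/2.242) = 0.5428.
Fraction exhaled = 1 − 0.5428 = 0.4572 → 45.72%.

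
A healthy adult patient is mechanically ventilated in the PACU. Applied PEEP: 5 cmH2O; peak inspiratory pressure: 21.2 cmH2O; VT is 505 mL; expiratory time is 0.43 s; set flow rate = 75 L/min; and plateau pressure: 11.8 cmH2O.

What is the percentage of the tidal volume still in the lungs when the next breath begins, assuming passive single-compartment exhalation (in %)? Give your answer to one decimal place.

Flow: 75 L/min ÷ 60 = 1.25 L/s.
R = (PIP − Pplat)/V̇ = (21.2 − 11.8) / 1.25 = 9.4/1.25 = 7.52 cmH2O·s/L.
C = Vt/(Pplat − PEEP) = 505.0 / (11.8 − 5) = 505.0/6.8 = 74.265 mL/cmH2O.
τ = R × C = 7.52 × 0.07427 L/cmH2O = 0.5585 s.
Fraction remaining at end-expiration = e^(−Te/τ) = e^(−0.43/0.5585) = 0.4631 → 46.31%.

46.3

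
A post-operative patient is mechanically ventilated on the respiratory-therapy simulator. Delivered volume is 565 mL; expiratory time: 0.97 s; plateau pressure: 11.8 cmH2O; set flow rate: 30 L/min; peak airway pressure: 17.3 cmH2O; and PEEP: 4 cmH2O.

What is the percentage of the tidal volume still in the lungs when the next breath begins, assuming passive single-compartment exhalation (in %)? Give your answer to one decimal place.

29.6

Flow: 30 L/min ÷ 60 = 0.5 L/s.
R = (PIP − Pplat)/V̇ = (17.3 − 11.8) / 0.5 = 5.5/0.5 = 11.0 cmH2O·s/L.
C = Vt/(Pplat − PEEP) = 565.0 / (11.8 − 4) = 565.0/7.8 = 72.436 mL/cmH2O.
τ = R × C = 11.0 × 0.07244 L/cmH2O = 0.7968 s.
Fraction remaining at end-expiration = e^(−Te/τ) = e^(−0.97/0.7968) = 0.296 → 29.6%.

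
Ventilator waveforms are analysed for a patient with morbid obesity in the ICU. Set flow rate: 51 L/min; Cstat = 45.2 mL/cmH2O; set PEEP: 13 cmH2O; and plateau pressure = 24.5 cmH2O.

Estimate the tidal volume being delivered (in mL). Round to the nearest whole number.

Vt = Cstat × (Pplat − PEEP) = 45.2 × (24.5 − 13) = 45.2 × 11.5 = 519.8 mL.

520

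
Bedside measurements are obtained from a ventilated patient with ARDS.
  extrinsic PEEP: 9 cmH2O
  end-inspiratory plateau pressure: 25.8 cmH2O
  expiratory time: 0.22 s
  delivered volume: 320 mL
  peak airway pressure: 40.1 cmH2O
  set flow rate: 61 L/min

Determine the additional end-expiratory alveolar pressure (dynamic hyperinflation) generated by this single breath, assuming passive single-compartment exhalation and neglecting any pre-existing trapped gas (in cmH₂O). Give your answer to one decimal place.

7.4

Flow: 61 L/min ÷ 60 = 1.0167 L/s.
R = (PIP − Pplat)/V̇ = (40.1 − 25.8) / 1.0167 = 14.3/1.0167 = 14.065 cmH2O·s/L.
C = Vt/(Pplat − PEEP) = 320.0 / (25.8 − 9) = 320.0/16.8 = 19.048 mL/cmH2O.
τ = R × C = 14.065 × 0.01905 L/cmH2O = 0.2679 s.
Fraction remaining = e^(−Te/τ) = e^(−0.22/0.2679) = 0.4399; trapped volume = 320.0 × 0.4399 = 140.77 mL.
Additional alveolar pressure from trapping ≈ V_trapped / C = 140.77 / 19.048 = 7.39 cmH2O.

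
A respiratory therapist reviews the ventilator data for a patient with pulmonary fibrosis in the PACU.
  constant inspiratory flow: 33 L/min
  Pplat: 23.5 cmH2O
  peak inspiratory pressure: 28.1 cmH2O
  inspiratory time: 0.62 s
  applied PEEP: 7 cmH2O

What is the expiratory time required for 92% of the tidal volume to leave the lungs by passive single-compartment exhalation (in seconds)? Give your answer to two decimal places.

0.44

Flow: 33 L/min ÷ 60 = 0.55 L/s.
Vt = flow × Ti = 0.55 L/s × 0.62 s × 1000 mL/L = 341.0 mL.
R = (PIP − Pplat)/V̇ = (28.1 − 23.5) / 0.55 = 4.6/0.55 = 8.364 cmH2O·s/L.
C = Vt/(Pplat − PEEP) = 341.0 / (23.5 − 7) = 341.0/16.5 = 20.667 mL/cmH2O.
τ = R × C = 8.364 × 0.02067 L/cmH2O = 0.1729 s.
t = −τ·ln(1 − 0.92) = −0.1729·ln(0.08) = 0.4367 s.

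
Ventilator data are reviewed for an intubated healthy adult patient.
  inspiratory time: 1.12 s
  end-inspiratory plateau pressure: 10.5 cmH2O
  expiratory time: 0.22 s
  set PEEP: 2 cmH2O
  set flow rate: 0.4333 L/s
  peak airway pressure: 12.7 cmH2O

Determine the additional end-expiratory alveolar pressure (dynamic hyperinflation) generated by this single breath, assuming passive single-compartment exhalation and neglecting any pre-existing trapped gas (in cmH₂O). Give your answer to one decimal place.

4.0

Vt = flow × Ti = 0.4333 L/s × 1.12 s × 1000 mL/L = 485.3 mL.
R = (PIP − Pplat)/V̇ = (12.7 − 10.5) / 0.4333 = 2.2/0.4333 = 5.077 cmH2O·s/L.
C = Vt/(Pplat − PEEP) = 485.3 / (10.5 − 2) = 485.3/8.5 = 57.094 mL/cmH2O.
τ = R × C = 5.077 × 0.05709 L/cmH2O = 0.2898 s.
Fraction remaining = e^(−Te/τ) = e^(−0.22/0.2898) = 0.4681; trapped volume = 485.3 × 0.4681 = 227.17 mL.
Additional alveolar pressure from trapping ≈ V_trapped / C = 227.17 / 57.094 = 3.979 cmH2O.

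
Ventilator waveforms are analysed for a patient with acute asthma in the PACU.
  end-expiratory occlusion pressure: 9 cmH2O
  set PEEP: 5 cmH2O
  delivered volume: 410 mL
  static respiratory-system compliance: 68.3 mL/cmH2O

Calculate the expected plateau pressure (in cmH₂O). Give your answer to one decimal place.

End-expiratory occlusion gives total PEEP = 9 cmH2O (intrinsic PEEP = 9 − 5 = 4). Use total PEEP for the elastic gradient.
Pplat = PEEPtotal + Vt / Cstat = 9 + 410 / 68.3 = 9 + 6.003 = 15.003 cmH2O.

15.0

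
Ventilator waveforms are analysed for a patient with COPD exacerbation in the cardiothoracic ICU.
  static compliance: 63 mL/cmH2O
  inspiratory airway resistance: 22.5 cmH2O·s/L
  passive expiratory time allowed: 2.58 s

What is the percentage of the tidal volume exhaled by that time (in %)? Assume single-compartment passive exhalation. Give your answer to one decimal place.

τ = R × C = 22.5 × 63 mL/cmH2O = 22.5 × 0.063 L/cmH2O = 1.418 s.
Passive exhalation: V(t)/V₀ = e^(−t/τ) = e^(−2.58/1.418) = 0.1621.
Fraction exhaled = 1 − 0.1621 = 0.8379 → 83.79%.

83.8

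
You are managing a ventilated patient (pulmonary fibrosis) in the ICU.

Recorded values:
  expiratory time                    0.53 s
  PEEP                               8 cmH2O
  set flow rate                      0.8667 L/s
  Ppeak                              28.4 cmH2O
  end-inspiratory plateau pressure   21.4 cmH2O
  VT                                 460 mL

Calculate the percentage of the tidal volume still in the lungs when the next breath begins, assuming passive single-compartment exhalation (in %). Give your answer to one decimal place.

14.8

R = (PIP − Pplat)/V̇ = (28.4 − 21.4) / 0.8667 = 7.0/0.8667 = 8.077 cmH2O·s/L.
C = Vt/(Pplat − PEEP) = 460.0 / (21.4 − 8) = 460.0/13.4 = 34.328 mL/cmH2O.
τ = R × C = 8.077 × 0.03433 L/cmH2O = 0.2773 s.
Fraction remaining at end-expiration = e^(−Te/τ) = e^(−0.53/0.2773) = 0.1479 → 14.79%.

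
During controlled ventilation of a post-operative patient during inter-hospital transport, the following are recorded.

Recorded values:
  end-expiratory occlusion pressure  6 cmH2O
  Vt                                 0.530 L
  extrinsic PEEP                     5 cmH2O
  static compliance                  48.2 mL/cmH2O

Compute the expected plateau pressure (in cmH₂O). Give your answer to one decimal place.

17.0

End-expiratory occlusion gives total PEEP = 6 cmH2O (intrinsic PEEP = 6 − 5 = 1). Use total PEEP for the elastic gradient.
Pplat = PEEPtotal + Vt / Cstat = 6 + 530 / 48.2 = 6 + 10.996 = 16.996 cmH2O.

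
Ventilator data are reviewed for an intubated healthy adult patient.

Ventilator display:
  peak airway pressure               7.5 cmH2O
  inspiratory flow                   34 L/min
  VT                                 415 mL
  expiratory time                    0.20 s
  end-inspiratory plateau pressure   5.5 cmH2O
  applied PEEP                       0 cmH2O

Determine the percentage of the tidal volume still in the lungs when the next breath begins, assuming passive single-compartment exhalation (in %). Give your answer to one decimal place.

Flow: 34 L/min ÷ 60 = 0.5667 L/s.
R = (PIP − Pplat)/V̇ = (7.5 − 5.5) / 0.5667 = 2.0/0.5667 = 3.529 cmH2O·s/L.
C = Vt/(Pplat − PEEP) = 415.0 / (5.5 − 0) = 415.0/5.5 = 75.455 mL/cmH2O.
τ = R × C = 3.529 × 0.07546 L/cmH2O = 0.2663 s.
Fraction remaining at end-expiration = e^(−Te/τ) = e^(−0.20/0.2663) = 0.4719 → 47.19%.

47.2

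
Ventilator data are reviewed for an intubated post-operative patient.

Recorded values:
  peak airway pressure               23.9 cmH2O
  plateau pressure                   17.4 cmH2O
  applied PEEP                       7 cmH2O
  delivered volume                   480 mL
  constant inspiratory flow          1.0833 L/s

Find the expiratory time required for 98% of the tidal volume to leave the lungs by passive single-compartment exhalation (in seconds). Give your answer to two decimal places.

1.08

R = (PIP − Pplat)/V̇ = (23.9 − 17.4) / 1.0833 = 6.5/1.0833 = 6.0 cmH2O·s/L.
C = Vt/(Pplat − PEEP) = 480.0 / (17.4 − 7) = 480.0/10.4 = 46.154 mL/cmH2O.
τ = R × C = 6.0 × 0.04615 L/cmH2O = 0.2769 s.
t = −τ·ln(1 − 0.98) = −0.2769·ln(0.02) = 1.083 s.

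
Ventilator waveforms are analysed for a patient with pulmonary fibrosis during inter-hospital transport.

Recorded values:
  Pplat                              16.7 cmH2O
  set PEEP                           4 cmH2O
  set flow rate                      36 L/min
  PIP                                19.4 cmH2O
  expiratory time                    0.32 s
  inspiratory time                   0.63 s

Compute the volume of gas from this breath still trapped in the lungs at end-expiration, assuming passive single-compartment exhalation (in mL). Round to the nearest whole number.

35

Flow: 36 L/min ÷ 60 = 0.6 L/s.
Vt = flow × Ti = 0.6 L/s × 0.63 s × 1000 mL/L = 378.0 mL.
R = (PIP − Pplat)/V̇ = (19.4 − 16.7) / 0.6 = 2.7/0.6 = 4.5 cmH2O·s/L.
C = Vt/(Pplat − PEEP) = 378.0 / (16.7 − 4) = 378.0/12.7 = 29.764 mL/cmH2O.
τ = R × C = 4.5 × 0.02976 L/cmH2O = 0.1339 s.
Fraction remaining = e^(−Te/τ) = e^(−0.32/0.1339) = 0.09164.
Trapped volume = 378.0 × 0.09164 = 34.64 mL.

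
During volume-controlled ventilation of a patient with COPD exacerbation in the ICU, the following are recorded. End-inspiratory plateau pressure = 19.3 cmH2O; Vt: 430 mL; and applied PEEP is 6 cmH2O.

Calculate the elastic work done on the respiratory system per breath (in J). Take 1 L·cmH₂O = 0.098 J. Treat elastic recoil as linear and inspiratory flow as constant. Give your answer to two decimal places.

Elastic work ≈ ½ × (Pplat − PEEP) × Vt = 0.5 × (19.3 − 6) × 0.430 L = 0.5 × 13.3 × 0.430 = 2.86 L·cmH2O.
× 0.098 J/(L·cmH2O) → 0.2803 J.

0.28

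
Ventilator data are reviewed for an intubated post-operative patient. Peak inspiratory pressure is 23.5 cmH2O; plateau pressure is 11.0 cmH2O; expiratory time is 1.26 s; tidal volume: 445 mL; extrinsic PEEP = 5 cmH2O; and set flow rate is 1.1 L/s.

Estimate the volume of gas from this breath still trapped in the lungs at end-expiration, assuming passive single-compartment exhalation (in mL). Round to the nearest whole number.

R = (PIP − Pplat)/V̇ = (23.5 − 11.0) / 1.1 = 12.5/1.1 = 11.364 cmH2O·s/L.
C = Vt/(Pplat − PEEP) = 445.0 / (11.0 − 5) = 445.0/6.0 = 74.167 mL/cmH2O.
τ = R × C = 11.364 × 0.07417 L/cmH2O = 0.8429 s.
Fraction remaining = e^(−Te/τ) = e^(−1.26/0.8429) = 0.2243.
Trapped volume = 445.0 × 0.2243 = 99.814 mL.

100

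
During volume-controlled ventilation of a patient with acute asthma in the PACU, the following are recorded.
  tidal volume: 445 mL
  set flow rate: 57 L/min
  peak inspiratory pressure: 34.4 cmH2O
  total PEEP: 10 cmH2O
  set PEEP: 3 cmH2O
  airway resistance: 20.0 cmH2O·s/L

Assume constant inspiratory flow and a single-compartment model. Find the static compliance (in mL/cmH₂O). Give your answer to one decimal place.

Flow: 57 L/min ÷ 60 = 0.95 L/s.
Total PEEP = 10 cmH2O (set 3 + intrinsic 7); this is the baseline alveolar pressure.
Equation of motion (constant flow): PIP = Vt/C + R·V̇ + PEEP.
Vt/C = PIP − R·V̇ − PEEP = 34.4 − 20.0×0.95 − 10 = 34.4 − 19.0 − 10 = 5.4 cmH2O.
C = Vt / 5.4 = 445 / 5.4 = 82.407 mL/cmH2O.

82.4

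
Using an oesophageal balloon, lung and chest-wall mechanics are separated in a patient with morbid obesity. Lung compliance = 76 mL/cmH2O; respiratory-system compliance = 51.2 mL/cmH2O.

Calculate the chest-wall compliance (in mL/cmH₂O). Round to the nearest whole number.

1/Ccw = 1/Crs − 1/CL.
1/Ccw = 1/51.2 − 1/76 = 0.006373.
Ccw = 156.91 mL/cmH2O.

157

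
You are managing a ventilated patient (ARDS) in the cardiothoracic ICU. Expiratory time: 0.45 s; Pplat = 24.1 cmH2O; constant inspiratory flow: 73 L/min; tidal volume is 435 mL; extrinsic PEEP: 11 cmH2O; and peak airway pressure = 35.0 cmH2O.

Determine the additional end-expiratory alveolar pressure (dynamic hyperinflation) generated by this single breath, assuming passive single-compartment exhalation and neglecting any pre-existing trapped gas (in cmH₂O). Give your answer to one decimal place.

2.9

Flow: 73 L/min ÷ 60 = 1.2167 L/s.
R = (PIP − Pplat)/V̇ = (35.0 − 24.1) / 1.2167 = 10.9/1.2167 = 8.959 cmH2O·s/L.
C = Vt/(Pplat − PEEP) = 435.0 / (24.1 − 11) = 435.0/13.1 = 33.206 mL/cmH2O.
τ = R × C = 8.959 × 0.03321 L/cmH2O = 0.2975 s.
Fraction remaining = e^(−Te/τ) = e^(−0.45/0.2975) = 0.2203; trapped volume = 435.0 × 0.2203 = 95.831 mL.
Additional alveolar pressure from trapping ≈ V_trapped / C = 95.831 / 33.206 = 2.886 cmH2O.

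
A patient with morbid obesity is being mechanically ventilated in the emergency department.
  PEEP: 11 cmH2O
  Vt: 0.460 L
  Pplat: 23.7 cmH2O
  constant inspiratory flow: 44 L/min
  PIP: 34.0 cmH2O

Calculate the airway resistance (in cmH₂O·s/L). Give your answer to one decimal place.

14.0

Flow: 44 L/min ÷ 60 = 0.7333 L/s.
Raw = (PIP − Pplat) / flow = (34.0 − 23.7) / 0.7333 = 10.3 / 0.7333 = 14.046 cmH2O·s/L.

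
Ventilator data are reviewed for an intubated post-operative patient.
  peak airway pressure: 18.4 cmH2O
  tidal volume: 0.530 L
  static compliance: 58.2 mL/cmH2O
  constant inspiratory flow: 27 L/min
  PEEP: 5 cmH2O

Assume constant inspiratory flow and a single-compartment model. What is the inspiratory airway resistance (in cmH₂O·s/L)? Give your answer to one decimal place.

Flow: 27 L/min ÷ 60 = 0.45 L/s.
Equation of motion (constant flow): PIP = Vt/C + R·V̇ + PEEP.
R·V̇ = PIP − Vt/C − PEEP = 18.4 − 530/58.2 − 5 = 18.4 − 9.107 − 5 = 4.293 cmH2O.
R = 4.293 / 0.45 = 9.54 cmH2O·s/L.

9.5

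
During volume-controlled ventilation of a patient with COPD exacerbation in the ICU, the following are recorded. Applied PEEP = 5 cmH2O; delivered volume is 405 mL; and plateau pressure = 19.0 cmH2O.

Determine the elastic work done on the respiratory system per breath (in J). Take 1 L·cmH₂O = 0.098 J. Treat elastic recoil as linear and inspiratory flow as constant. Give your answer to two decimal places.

Elastic work ≈ ½ × (Pplat − PEEP) × Vt = 0.5 × (19.0 − 5) × 0.405 L = 0.5 × 14.0 × 0.405 = 2.835 L·cmH2O.
× 0.098 J/(L·cmH2O) → 0.2778 J.

0.28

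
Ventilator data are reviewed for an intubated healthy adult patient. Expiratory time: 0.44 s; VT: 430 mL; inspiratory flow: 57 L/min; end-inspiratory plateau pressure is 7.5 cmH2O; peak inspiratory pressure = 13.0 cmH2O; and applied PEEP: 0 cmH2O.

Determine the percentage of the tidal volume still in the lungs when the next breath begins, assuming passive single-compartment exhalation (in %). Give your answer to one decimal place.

Flow: 57 L/min ÷ 60 = 0.95 L/s.
R = (PIP − Pplat)/V̇ = (13.0 − 7.5) / 0.95 = 5.5/0.95 = 5.789 cmH2O·s/L.
C = Vt/(Pplat − PEEP) = 430.0 / (7.5 − 0) = 430.0/7.5 = 57.333 mL/cmH2O.
τ = R × C = 5.789 × 0.05733 L/cmH2O = 0.3319 s.
Fraction remaining at end-expiration = e^(−Te/τ) = e^(−0.44/0.3319) = 0.2656 → 26.56%.

26.6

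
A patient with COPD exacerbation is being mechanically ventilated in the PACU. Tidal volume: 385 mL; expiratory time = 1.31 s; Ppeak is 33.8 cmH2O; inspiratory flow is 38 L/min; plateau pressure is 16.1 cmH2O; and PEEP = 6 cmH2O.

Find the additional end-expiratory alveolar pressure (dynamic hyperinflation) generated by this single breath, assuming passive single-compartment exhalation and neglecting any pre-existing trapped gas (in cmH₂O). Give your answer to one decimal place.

Flow: 38 L/min ÷ 60 = 0.6333 L/s.
R = (PIP − Pplat)/V̇ = (33.8 − 16.1) / 0.6333 = 17.7/0.6333 = 27.949 cmH2O·s/L.
C = Vt/(Pplat − PEEP) = 385.0 / (16.1 − 6) = 385.0/10.1 = 38.119 mL/cmH2O.
τ = R × C = 27.949 × 0.03812 L/cmH2O = 1.065 s.
Fraction remaining = e^(−Te/τ) = e^(−1.31/1.065) = 0.2923; trapped volume = 385.0 × 0.2923 = 112.54 mL.
Additional alveolar pressure from trapping ≈ V_trapped / C = 112.54 / 38.119 = 2.952 cmH2O.

3.0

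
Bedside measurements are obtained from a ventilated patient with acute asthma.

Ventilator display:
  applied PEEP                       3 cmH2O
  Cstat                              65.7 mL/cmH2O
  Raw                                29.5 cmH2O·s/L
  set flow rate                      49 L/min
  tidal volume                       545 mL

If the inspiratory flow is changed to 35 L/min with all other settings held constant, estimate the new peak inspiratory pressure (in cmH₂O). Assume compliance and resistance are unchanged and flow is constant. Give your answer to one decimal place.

28.5

Flow: 49 L/min ÷ 60 = 0.8167 L/s.
New flow: 35 L/min ÷ 60 = 0.5833 L/s.
PIP = Vt/C + R·V̇ + PEEP (constant-flow equation of motion).
Only the resistive term changes: ΔPIP = R × ΔV̇ = 29.5 × (0.5833 − 0.8167) = 29.5 × -0.2334 = -6.885 cmH2O.
Original PIP = 545/65.7 + 29.5×0.8167 + 3 = 35.388 cmH2O; new PIP = 35.388 + (-6.885) = 28.503 cmH2O.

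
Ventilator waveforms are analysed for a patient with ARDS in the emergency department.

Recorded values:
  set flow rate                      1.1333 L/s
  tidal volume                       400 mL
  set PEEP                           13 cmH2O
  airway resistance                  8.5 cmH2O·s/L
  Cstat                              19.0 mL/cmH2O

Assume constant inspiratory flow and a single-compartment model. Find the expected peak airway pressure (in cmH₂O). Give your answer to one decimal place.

Equation of motion (constant flow): PIP = Vt/C + R·V̇ + PEEP.
PIP = 400/19.0 + 8.5×1.1333 + 13 = 21.053 + 9.633 + 13 = 43.686 cmH2O.

43.7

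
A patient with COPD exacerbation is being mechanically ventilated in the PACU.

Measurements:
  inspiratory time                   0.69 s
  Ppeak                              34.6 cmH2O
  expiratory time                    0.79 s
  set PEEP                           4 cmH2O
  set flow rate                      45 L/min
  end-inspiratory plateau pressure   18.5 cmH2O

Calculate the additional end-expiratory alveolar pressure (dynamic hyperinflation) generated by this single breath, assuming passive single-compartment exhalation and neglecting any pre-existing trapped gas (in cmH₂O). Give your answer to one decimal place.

Flow: 45 L/min ÷ 60 = 0.75 L/s.
Vt = flow × Ti = 0.75 L/s × 0.69 s × 1000 mL/L = 517.5 mL.
R = (PIP − Pplat)/V̇ = (34.6 − 18.5) / 0.75 = 16.1/0.75 = 21.467 cmH2O·s/L.
C = Vt/(Pplat − PEEP) = 517.5 / (18.5 − 4) = 517.5/14.5 = 35.69 mL/cmH2O.
τ = R × C = 21.467 × 0.03569 L/cmH2O = 0.7662 s.
Fraction remaining = e^(−Te/τ) = e^(−0.79/0.7662) = 0.3566; trapped volume = 517.5 × 0.3566 = 184.54 mL.
Additional alveolar pressure from trapping ≈ V_trapped / C = 184.54 / 35.69 = 5.171 cmH2O.

5.2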